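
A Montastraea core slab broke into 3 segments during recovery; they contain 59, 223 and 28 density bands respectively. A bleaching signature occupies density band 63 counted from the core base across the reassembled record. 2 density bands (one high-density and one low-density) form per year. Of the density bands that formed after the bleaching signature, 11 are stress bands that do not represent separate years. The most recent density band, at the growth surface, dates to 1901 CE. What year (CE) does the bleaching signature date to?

Total density bands = 59 + 223 + 28 = 310.
Between density band 63 and the growth surface there are 310 − 63 = 247 density bands.
247 − 11 false = 236 true density bands after the bleaching signature.
Dividing by 2 density bands per year: 236 / 2 = 118 years.
1901 − 118 = 1783 CE.

1783 CE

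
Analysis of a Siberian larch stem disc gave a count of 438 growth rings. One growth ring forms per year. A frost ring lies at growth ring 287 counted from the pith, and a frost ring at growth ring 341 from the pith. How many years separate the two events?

54 years

Separation: 341 − 287 = 54 growth rings.
One growth ring per year makes the interval 54 years.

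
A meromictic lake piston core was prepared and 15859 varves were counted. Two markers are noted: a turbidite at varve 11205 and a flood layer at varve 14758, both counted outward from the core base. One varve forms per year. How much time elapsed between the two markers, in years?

3553 years

Separation: 14758 − 11205 = 3553 varves.
That is 3553 years at one varve per year.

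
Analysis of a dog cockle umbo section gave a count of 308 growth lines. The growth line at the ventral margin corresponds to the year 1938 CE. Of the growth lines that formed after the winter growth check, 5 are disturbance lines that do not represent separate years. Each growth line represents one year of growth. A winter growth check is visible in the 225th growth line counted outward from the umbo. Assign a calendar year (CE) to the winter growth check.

1860 CE

The winter growth check sits at growth line 225 from the umbo, so 308 − 225 = 83 growth lines formed after it.
83 − 5 false = 78 true growth lines after the winter growth check.
1938 − 78 = 1860 CE.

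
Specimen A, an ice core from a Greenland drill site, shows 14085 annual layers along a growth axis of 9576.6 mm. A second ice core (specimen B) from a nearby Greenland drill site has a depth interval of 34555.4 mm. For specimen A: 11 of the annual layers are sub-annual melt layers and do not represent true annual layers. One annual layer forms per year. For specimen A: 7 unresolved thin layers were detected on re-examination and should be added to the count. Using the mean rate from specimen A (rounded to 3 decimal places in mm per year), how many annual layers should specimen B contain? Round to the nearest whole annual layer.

50817 annual layers

Specimen A: adjusted count: 14085 − 11 + 7 = 14081 annual layers.
A: Extension rate ≈ 9576.6 / 14081 = 0.680 mm/yr.
B spans 34555.4 / 0.680 = 50816.76 years ≈ 50817 annual layers.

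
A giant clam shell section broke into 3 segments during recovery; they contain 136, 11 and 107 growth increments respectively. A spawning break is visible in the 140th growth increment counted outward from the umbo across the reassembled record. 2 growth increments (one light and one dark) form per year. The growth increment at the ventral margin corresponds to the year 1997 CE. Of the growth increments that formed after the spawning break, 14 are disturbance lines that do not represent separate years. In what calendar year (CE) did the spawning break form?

Total growth increments = 136 + 11 + 107 = 254.
254 − 140 = 114 growth increments lie beyond the spawning break toward the ventral margin.
114 − 14 false = 100 true growth increments after the spawning break.
100 growth increments at 2 per year is 100 / 2 = 50 years.
Counting back 50 years from 1997 CE places the spawning break in 1997 − 50 = 1947 CE.

1947 CE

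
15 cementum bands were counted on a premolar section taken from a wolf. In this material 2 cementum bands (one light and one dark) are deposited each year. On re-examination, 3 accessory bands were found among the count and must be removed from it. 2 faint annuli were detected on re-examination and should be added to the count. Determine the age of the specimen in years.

7 yr

After corrections the count is 15 − 3 + 2 = 14 cementum bands.
14 cementum bands at 2 per year is 14 / 2 = 7 years.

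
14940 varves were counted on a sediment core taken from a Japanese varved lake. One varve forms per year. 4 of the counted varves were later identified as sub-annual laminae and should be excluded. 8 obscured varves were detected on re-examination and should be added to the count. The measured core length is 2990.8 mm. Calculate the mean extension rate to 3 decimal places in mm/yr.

0.200 mm/yr

After corrections the count is 14940 − 4 + 8 = 14944 varves.
2990.8 mm over 14944 years gives 2990.8 / 14944 ≈ 0.200 mm/yr.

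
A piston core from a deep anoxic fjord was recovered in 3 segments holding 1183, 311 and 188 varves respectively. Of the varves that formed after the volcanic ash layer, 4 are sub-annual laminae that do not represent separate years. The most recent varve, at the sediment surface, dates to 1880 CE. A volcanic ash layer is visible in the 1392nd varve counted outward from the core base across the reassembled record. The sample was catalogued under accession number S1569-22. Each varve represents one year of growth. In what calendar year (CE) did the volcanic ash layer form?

Total varves = 1183 + 311 + 188 = 1682.
Between varve 1392 and the sediment surface there are 1682 − 1392 = 290 varves.
Excluding 4 false varves: 290 − 4 = 286.
1880 − 286 = 1594 CE.

1594 CE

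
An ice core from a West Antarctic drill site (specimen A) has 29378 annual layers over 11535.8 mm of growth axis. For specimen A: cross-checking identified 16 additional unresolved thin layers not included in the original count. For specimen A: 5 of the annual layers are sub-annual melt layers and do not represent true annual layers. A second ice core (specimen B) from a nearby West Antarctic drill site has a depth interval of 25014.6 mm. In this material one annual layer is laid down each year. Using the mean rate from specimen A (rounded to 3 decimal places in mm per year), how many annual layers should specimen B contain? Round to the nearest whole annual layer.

Specimen A: after corrections the count is 29378 − 5 + 16 = 29389 annual layers.
A: 11535.8 mm over 29389 years gives 11535.8 / 29389 ≈ 0.393 mm/year.
For B, 25014.6 / 0.393 = 63650.38 years ≈ 63650 annual layers.

63650 annual layers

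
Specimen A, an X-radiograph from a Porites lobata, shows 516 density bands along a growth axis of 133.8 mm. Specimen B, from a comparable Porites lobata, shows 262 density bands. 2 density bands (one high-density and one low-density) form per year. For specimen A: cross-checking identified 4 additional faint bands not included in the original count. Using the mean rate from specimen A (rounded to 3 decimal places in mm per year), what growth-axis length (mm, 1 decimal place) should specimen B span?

67.5 mm

Specimen A: correcting the raw count gives 516 + 4 = 520 true density bands.
Specimen A: 520 density bands at 2 per year is 520 / 2 = 260 years.
A: 133.8 mm over 260 years gives 133.8 / 260 ≈ 0.515 mm/year.
Specimen B: with 2 density bands per year, 262 / 2 = 131 years. Length of B = 0.515 × 131 = 67.5 mm.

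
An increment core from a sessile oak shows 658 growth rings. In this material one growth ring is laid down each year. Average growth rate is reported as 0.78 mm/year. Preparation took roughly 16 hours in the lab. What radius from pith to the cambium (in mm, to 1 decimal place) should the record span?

513.2 mm

658 years of growth are recorded.
658 years at 0.78 mm/year gives 0.78 × 658 = 513.2 mm.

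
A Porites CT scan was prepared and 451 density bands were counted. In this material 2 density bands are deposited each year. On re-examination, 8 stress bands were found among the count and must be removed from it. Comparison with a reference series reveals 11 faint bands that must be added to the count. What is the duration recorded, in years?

After corrections the count is 451 − 8 + 11 = 454 density bands.
With 2 density bands per year, 454 / 2 = 227 years.

227 years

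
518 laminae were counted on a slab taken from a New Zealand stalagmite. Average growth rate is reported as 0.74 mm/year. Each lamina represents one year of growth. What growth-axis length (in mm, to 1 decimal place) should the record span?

383.3 mm

The record spans 518 years at 0.74 mm per year.
518 years at 0.74 mm/year gives 0.74 × 518 = 383.3 mm.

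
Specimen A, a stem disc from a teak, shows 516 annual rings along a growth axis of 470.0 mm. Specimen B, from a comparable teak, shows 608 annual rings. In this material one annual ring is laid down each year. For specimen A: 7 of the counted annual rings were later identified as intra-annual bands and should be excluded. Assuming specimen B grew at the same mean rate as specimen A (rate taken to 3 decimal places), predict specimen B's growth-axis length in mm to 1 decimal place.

Specimen A: true annual ring count = 516 − 7 = 509.
A: Mean rate = 470.0 mm / 509 years ≈ 0.923 mm per year.
B's length ≈ 0.923 × 608 = 561.2 mm.

561.2 mm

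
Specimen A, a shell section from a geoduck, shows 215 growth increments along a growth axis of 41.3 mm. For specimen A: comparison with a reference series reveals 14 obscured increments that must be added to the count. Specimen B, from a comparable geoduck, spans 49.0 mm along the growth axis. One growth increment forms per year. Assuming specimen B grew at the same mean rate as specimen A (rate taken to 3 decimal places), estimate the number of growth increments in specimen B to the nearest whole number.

Specimen A: true growth increment count = 215 + 14 = 229.
A: Extension rate ≈ 41.3 / 229 = 0.180 mm per year.
For B, 49.0 / 0.180 = 272.22 years ≈ 272 growth increments.

272 growth increments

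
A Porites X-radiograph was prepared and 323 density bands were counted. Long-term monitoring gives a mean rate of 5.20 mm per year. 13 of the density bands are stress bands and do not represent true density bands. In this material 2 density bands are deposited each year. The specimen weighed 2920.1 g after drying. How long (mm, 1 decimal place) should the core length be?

After corrections the count is 323 − 13 = 310 density bands.
310 density bands at 2 per year is 310 / 2 = 155 years.
Length ≈ 5.20 × 155 = 806.0 mm.

806.0 mm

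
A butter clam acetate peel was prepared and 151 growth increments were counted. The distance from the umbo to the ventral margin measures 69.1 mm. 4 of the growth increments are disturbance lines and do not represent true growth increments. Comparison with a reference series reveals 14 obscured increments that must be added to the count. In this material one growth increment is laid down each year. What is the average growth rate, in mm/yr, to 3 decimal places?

Adjusted count: 151 − 4 + 14 = 161 growth increments.
69.1 mm over 161 years gives 69.1 / 161 ≈ 0.429 mm/yr.

0.429 mm/yr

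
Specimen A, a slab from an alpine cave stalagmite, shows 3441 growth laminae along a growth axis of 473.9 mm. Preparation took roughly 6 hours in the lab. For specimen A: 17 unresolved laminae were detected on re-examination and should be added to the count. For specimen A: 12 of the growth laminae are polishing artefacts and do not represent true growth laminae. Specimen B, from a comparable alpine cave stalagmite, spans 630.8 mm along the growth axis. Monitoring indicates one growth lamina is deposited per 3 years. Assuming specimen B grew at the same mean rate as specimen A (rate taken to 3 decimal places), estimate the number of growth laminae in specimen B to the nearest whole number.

4571 growth laminae

Specimen A: adjusted count: 3441 − 12 + 17 = 3446 growth laminae.
Specimen A: at 3 years per growth lamina, 3446 × 3 = 10338 years.
A: Mean rate = 473.9 mm / 10338 years ≈ 0.046 mm/yr.
Specimen B: 630.8 mm / 0.046 mm per year = 13713.04 years; at 3 years per growth lamina that is 13713.04 / 3 ≈ 4571 growth laminae.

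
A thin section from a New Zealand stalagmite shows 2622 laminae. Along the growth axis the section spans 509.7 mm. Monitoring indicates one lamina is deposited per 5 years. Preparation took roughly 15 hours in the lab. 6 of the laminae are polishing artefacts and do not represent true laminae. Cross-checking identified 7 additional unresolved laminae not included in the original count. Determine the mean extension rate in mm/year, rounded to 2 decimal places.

0.04 mm/year

Correcting the raw count gives 2622 − 6 + 7 = 2623 true laminae.
At 5 years per lamina, 2623 × 5 = 13115 years.
Mean rate = 509.7 mm / 13115 years ≈ 0.04 mm/year.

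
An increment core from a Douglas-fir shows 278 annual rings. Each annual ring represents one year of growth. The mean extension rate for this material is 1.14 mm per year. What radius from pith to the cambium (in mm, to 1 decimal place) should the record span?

278 years of growth are recorded.
Length ≈ 1.14 × 278 = 316.9 mm.

316.9 mm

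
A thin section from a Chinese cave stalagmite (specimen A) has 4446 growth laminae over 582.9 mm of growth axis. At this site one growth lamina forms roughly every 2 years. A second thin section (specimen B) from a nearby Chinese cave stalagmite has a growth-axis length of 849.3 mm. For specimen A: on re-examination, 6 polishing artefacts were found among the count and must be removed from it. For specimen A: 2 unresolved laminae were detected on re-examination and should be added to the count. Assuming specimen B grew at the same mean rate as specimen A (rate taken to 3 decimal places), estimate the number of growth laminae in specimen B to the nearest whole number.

Specimen A: correcting the raw count gives 4446 − 6 + 2 = 4442 true growth laminae.
Specimen A: 4442 growth laminae at 2 years each span 4442 × 2 = 8884 years.
A: Extension rate ≈ 582.9 / 8884 = 0.066 mm/yr.
B spans 849.3 / 0.066 = 12868.18 years; at 2 years per growth lamina that is 12868.18 / 2 ≈ 6434 growth laminae.

6434 growth laminae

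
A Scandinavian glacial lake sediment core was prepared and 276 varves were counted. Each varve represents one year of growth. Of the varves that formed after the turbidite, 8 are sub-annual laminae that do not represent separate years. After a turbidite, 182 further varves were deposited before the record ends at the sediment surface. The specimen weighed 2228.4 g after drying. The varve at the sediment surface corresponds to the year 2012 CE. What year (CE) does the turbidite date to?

182 varves formed after the turbidite.
Removing the 8 false varves leaves 182 − 8 = 174 true varves beyond the turbidite.
Counting back 174 years from 2012 CE places the turbidite in 2012 − 174 = 1838 CE.

1838 CE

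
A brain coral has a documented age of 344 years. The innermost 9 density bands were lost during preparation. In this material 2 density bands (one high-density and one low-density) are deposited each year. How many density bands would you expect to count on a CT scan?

679 density bands

Expected density bands: 344 × 2 = 688.
Subtracting the 9 density bands not captured gives 688 − 9 = 679 density bands in the record.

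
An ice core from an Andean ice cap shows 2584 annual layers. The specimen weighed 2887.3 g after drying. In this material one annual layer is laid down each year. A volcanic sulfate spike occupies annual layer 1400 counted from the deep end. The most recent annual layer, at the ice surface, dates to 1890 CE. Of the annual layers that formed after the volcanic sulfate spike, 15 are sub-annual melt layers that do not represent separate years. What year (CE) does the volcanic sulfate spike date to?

Between annual layer 1400 and the ice surface there are 2584 − 1400 = 1184 annual layers.
1184 − 15 false = 1169 true annual layers after the volcanic sulfate spike.
The annual layer at the ice surface is 1890 CE, so the volcanic sulfate spike dates to 1890 − 1169 = 721 CE.

721 CE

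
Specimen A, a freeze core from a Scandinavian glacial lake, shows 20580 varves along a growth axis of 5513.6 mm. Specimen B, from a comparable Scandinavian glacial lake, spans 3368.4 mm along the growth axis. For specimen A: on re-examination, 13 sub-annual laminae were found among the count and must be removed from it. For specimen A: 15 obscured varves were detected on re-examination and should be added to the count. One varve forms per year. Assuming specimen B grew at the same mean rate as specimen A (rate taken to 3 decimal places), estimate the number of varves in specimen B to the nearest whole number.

12569 varves

Specimen A: correcting the raw count gives 20580 − 13 + 15 = 20582 true varves.
A: 5513.6 mm over 20582 years gives 5513.6 / 20582 ≈ 0.268 mm/year.
Specimen B: 3368.4 mm / 0.268 mm per year = 12568.66 years ≈ 12569 varves.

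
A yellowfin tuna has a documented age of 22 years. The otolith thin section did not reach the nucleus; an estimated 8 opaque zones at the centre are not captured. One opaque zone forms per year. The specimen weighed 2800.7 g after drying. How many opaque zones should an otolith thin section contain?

One opaque zone per year gives 22 opaque zones over 22 years.
Subtracting the 8 opaque zones not captured gives 22 − 8 = 14 opaque zones in the record.

14 opaque zones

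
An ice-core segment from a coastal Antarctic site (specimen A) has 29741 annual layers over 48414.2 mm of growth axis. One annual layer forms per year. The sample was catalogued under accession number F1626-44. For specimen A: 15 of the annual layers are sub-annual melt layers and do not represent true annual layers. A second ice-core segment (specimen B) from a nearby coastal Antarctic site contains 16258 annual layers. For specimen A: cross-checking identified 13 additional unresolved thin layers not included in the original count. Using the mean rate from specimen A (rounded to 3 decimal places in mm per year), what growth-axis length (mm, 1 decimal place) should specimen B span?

Specimen A: after corrections the count is 29741 − 15 + 13 = 29739 annual layers.
A: 48414.2 mm over 29739 years gives 48414.2 / 29739 ≈ 1.628 mm per year.
For B, 1.628 mm/year × 16258 years = 26468.0 mm.

26468.0 mm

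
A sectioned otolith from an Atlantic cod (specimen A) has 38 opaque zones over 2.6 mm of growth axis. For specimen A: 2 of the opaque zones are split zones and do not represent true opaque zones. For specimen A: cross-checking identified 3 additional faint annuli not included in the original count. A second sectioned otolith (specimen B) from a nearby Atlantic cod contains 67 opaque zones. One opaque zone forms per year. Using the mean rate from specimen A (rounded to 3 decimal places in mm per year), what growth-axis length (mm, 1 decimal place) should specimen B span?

4.5 mm

Specimen A: after corrections the count is 38 − 2 + 3 = 39 opaque zones.
A: 2.6 mm over 39 years gives 2.6 / 39 ≈ 0.067 mm/year.
B's length ≈ 0.067 × 67 = 4.5 mm.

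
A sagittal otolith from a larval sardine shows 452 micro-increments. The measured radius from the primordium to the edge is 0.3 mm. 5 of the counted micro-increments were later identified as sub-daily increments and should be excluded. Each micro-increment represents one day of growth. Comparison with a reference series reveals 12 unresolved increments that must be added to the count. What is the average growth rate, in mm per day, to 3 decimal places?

After corrections the count is 452 − 5 + 12 = 459 micro-increments.
0.3 mm over 459 days gives 0.3 / 459 ≈ 0.001 mm per day.

0.001 mm per day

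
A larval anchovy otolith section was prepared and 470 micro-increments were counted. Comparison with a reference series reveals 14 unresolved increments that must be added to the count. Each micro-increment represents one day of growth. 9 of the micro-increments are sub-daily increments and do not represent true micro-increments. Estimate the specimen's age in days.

475 days

After corrections the count is 470 − 9 + 14 = 475 micro-increments.
At one micro-increment per day, that is 475 days.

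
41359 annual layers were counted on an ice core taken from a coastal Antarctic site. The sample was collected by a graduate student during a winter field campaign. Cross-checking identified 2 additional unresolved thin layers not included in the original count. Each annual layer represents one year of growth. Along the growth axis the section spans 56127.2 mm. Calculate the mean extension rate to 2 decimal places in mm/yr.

True annual layer count = 41359 + 2 = 41361.
Mean rate = 56127.2 mm / 41361 years ≈ 1.36 mm/yr.

1.36 mm/yr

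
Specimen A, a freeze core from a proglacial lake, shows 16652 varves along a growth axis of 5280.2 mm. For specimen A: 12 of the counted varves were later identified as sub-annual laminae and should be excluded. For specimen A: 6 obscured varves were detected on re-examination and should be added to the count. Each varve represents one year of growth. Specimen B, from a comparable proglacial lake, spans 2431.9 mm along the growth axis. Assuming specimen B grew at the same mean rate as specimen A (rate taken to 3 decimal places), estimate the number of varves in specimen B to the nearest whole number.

Specimen A: after corrections the count is 16652 − 12 + 6 = 16646 varves.
A: Extension rate ≈ 5280.2 / 16646 = 0.317 mm/year.
B spans 2431.9 / 0.317 = 7671.61 years ≈ 7672 varves.

7672 varves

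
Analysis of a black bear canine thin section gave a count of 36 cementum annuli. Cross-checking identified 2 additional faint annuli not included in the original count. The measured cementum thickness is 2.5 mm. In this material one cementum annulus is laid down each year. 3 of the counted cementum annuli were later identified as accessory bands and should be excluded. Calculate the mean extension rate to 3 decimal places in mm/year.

Adjusted count: 36 − 3 + 2 = 35 cementum annuli.
2.5 mm over 35 years gives 2.5 / 35 ≈ 0.071 mm/year.

0.071 mm/year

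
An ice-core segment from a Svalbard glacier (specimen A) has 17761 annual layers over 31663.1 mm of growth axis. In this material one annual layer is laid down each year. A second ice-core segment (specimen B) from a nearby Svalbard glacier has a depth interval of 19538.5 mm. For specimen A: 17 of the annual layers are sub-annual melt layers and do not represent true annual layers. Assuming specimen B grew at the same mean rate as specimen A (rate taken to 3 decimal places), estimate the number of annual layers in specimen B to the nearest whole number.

Specimen A: adjusted count: 17761 − 17 = 17744 annual layers.
A: Extension rate ≈ 31663.1 / 17744 = 1.784 mm/yr.
B spans 19538.5 / 1.784 = 10952.07 years ≈ 10952 annual layers.

10952 annual layers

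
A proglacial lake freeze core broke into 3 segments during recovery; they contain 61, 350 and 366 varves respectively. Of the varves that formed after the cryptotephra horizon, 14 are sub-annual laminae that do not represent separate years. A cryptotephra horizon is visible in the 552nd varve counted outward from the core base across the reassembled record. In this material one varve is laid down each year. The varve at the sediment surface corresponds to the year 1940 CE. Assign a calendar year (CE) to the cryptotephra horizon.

1729 CE

Total varves = 61 + 350 + 366 = 777.
Between varve 552 and the sediment surface there are 777 − 552 = 225 varves.
Excluding 14 false varves: 225 − 14 = 211.
The varve at the sediment surface is 1940 CE, so the cryptotephra horizon dates to 1940 − 211 = 1729 CE.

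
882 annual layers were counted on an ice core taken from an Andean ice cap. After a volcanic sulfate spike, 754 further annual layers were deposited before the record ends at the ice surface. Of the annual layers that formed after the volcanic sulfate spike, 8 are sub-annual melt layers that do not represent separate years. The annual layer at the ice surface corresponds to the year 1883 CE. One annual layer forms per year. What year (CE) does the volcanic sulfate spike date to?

1137 CE

754 annual layers formed after the volcanic sulfate spike.
754 − 8 false = 746 true annual layers after the volcanic sulfate spike.
Counting back 746 years from 1883 CE places the volcanic sulfate spike in 1883 − 746 = 1137 CE.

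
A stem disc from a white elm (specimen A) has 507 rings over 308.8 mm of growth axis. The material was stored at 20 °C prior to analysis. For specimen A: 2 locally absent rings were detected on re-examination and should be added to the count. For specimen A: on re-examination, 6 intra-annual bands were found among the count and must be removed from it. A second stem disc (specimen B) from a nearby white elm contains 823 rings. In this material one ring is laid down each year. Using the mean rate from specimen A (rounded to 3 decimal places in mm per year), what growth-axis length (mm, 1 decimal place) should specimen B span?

505.3 mm

Specimen A: correcting the raw count gives 507 − 6 + 2 = 503 true rings.
A: Mean rate = 308.8 mm / 503 years ≈ 0.614 mm/yr.
For B, 0.614 mm/year × 823 years = 505.3 mm.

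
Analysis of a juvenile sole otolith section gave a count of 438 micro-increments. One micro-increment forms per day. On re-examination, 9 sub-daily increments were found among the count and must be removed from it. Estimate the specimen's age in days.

429 days

After corrections the count is 438 − 9 = 429 micro-increments.
One micro-increment per day makes the duration 429 days.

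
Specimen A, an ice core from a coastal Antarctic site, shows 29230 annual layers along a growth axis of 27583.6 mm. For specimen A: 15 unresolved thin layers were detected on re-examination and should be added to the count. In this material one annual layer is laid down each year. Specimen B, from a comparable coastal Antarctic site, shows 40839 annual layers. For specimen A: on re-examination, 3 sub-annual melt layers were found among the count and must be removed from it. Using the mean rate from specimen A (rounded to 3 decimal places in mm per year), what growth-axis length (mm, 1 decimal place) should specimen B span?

38511.2 mm

Specimen A: adjusted count: 29230 − 3 + 15 = 29242 annual layers.
A: Extension rate ≈ 27583.6 / 29242 = 0.943 mm/year.
Length of B = 0.943 × 40839 = 38511.2 mm.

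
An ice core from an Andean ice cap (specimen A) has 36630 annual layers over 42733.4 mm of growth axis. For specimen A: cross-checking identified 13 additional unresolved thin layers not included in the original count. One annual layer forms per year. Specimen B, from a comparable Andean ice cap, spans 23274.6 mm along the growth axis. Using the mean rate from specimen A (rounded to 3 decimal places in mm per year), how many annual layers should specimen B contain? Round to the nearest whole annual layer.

19961 annual layers

Specimen A: correcting the raw count gives 36630 + 13 = 36643 true annual layers.
A: Extension rate ≈ 42733.4 / 36643 = 1.166 mm/year.
For B, 23274.6 / 1.166 = 19961.06 years ≈ 19961 annual layers.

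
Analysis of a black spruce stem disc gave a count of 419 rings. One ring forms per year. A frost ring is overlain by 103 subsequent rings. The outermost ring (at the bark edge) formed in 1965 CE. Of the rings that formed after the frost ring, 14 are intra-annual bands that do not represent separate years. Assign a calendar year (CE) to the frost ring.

1876 CE

103 rings formed after the frost ring.
Excluding 14 false rings: 103 − 14 = 89.
The ring at the bark edge is 1965 CE, so the frost ring dates to 1965 − 89 = 1876 CE.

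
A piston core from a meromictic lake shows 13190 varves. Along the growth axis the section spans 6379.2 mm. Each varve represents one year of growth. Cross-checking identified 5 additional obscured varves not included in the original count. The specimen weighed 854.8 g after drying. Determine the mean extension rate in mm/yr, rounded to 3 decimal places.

After corrections the count is 13190 + 5 = 13195 varves.
6379.2 mm over 13195 years gives 6379.2 / 13195 ≈ 0.483 mm/yr.

0.483 mm/yr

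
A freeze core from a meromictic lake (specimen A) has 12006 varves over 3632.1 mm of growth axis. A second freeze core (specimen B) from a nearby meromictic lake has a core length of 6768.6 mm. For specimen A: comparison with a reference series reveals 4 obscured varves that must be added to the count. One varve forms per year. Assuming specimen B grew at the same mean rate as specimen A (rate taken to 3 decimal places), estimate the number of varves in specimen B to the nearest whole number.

Specimen A: correcting the raw count gives 12006 + 4 = 12010 true varves.
A: 3632.1 mm over 12010 years gives 3632.1 / 12010 ≈ 0.302 mm/year.
B spans 6768.6 / 0.302 = 22412.58 years ≈ 22413 varves.

22413 varves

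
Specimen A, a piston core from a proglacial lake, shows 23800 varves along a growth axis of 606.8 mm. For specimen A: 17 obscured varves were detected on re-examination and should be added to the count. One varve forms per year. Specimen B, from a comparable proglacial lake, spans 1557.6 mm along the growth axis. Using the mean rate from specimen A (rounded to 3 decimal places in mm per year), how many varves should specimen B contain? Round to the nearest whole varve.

62304 varves

Specimen A: true varve count = 23800 + 17 = 23817.
A: 606.8 mm over 23817 years gives 606.8 / 23817 ≈ 0.025 mm/year.
Specimen B: 1557.6 mm / 0.025 mm per year = 62304.00 years ≈ 62304 varves.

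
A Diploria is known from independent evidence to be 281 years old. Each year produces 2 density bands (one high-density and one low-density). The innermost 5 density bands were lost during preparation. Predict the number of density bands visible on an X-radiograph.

557 density bands

Expected density bands: 281 × 2 = 562.
Less the 5 uncaptured density bands: 562 − 5 = 557.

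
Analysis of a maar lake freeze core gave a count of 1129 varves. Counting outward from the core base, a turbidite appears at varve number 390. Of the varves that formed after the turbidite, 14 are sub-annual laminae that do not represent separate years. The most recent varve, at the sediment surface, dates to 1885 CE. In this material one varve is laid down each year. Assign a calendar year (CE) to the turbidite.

Between varve 390 and the sediment surface there are 1129 − 390 = 739 varves.
739 − 14 false = 725 true varves after the turbidite.
Counting back 725 years from 1885 CE places the turbidite in 1885 − 725 = 1160 CE.

1160 CE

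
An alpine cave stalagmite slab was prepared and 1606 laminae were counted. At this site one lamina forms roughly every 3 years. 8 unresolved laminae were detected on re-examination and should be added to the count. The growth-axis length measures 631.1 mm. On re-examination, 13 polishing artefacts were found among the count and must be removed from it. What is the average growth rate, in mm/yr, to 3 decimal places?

True lamina count = 1606 − 13 + 8 = 1601.
Multiplying by 3 years per lamina: 1601 × 3 = 4803 years.
Mean rate = 631.1 mm / 4803 years ≈ 0.131 mm/yr.

0.131 mm/yr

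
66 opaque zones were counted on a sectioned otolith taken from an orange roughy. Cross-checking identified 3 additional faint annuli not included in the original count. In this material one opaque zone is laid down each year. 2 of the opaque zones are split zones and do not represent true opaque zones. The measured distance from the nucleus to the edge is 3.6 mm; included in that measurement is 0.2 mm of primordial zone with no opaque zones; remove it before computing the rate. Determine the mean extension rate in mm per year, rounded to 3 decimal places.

0.051 mm per year

Adjusted count: 66 − 2 + 3 = 67 opaque zones.
The growth record spans 3.6 − 0.2 = 3.4 mm.
Mean rate = 3.4 mm / 67 years ≈ 0.051 mm per year.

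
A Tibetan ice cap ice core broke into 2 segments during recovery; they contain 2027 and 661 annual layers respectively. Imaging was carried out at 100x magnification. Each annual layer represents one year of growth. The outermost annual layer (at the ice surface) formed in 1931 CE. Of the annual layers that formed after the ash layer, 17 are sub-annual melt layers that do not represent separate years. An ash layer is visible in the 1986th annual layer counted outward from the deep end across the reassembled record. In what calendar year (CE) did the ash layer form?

Total annual layers = 2027 + 661 = 2688.
Between annual layer 1986 and the ice surface there are 2688 − 1986 = 702 annual layers.
702 − 17 false = 685 true annual layers after the ash layer.
The annual layer at the ice surface is 1931 CE, so the ash layer dates to 1931 − 685 = 1246 CE.

1246 CE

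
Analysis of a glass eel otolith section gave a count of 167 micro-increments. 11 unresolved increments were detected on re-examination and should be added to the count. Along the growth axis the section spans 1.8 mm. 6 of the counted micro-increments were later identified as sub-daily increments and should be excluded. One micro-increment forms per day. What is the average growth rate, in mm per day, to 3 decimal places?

0.010 mm per day

After corrections the count is 167 − 6 + 11 = 172 micro-increments.
1.8 mm over 172 days gives 1.8 / 172 ≈ 0.010 mm per day.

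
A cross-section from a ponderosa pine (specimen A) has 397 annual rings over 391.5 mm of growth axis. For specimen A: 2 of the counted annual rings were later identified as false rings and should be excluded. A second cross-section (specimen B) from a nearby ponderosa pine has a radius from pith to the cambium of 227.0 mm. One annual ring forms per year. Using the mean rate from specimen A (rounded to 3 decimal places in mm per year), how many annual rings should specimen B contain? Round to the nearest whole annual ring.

229 annual rings

Specimen A: after corrections the count is 397 − 2 = 395 annual rings.
A: Extension rate ≈ 391.5 / 395 = 0.991 mm/year.
For B, 227.0 / 0.991 = 229.06 years ≈ 229 annual rings.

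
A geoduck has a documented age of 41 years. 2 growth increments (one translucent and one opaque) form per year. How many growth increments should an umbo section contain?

82 growth increments

Expected growth increments: 41 × 2 = 82.
So 82 growth increments should be present.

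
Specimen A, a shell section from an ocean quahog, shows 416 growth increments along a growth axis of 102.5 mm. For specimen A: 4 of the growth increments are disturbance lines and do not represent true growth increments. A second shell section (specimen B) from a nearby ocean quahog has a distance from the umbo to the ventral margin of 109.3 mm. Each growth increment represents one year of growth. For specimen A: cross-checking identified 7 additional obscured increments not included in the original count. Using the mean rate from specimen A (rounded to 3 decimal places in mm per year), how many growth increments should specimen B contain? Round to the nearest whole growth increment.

Specimen A: true growth increment count = 416 − 4 + 7 = 419.
A: Mean rate = 102.5 mm / 419 years ≈ 0.245 mm/yr.
For B, 109.3 / 0.245 = 446.12 years ≈ 446 growth increments.

446 growth increments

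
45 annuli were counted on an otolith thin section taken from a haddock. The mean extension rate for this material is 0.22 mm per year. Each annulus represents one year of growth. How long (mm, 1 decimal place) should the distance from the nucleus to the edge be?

9.9 mm

The record spans 45 years at 0.22 mm per year.
45 years at 0.22 mm/year gives 0.22 × 45 = 9.9 mm.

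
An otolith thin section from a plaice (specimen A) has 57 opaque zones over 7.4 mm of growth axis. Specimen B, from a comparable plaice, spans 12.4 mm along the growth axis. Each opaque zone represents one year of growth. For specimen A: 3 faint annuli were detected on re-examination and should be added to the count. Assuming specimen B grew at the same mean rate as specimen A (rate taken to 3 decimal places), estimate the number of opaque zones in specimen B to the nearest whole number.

101 opaque zones

Specimen A: correcting the raw count gives 57 + 3 = 60 true opaque zones.
A: 7.4 mm over 60 years gives 7.4 / 60 ≈ 0.123 mm/year.
Specimen B: 12.4 mm / 0.123 mm per year = 100.81 years ≈ 101 opaque zones.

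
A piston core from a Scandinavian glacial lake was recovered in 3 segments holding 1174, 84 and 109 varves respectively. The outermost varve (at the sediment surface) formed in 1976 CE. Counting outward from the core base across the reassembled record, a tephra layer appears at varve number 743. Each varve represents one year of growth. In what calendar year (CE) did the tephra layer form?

Total varves = 1174 + 84 + 109 = 1367.
Between varve 743 and the sediment surface there are 1367 − 743 = 624 varves.
1976 − 624 = 1352 CE.

1352 CE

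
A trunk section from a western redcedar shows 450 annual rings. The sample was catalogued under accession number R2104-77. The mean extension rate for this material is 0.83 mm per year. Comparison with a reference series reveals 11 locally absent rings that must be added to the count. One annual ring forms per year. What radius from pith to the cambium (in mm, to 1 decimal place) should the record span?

382.6 mm

True annual ring count = 450 + 11 = 461.
Length ≈ 0.83 × 461 = 382.6 mm.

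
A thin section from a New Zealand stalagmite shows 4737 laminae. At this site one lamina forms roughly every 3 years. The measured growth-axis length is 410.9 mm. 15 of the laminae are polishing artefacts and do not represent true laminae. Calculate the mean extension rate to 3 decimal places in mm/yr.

0.029 mm/yr

After corrections the count is 4737 − 15 = 4722 laminae.
4722 laminae at 3 years each span 4722 × 3 = 14166 years.
410.9 mm over 14166 years gives 410.9 / 14166 ≈ 0.029 mm/yr.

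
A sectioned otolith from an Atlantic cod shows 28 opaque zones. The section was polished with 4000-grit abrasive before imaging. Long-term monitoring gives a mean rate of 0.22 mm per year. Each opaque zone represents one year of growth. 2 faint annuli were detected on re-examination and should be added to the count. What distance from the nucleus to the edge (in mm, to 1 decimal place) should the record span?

After corrections the count is 28 + 2 = 30 opaque zones.
Predicted length = 0.22 mm/year × 30 years = 6.6 mm.

6.6 mm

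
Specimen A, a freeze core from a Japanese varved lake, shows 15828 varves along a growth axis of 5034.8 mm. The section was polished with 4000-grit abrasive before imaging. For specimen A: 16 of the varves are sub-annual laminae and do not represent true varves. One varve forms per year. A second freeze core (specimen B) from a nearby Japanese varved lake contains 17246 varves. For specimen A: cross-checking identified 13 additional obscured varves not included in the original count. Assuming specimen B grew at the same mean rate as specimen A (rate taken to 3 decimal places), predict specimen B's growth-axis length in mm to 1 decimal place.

Specimen A: adjusted count: 15828 − 16 + 13 = 15825 varves.
A: Mean rate = 5034.8 mm / 15825 years ≈ 0.318 mm per year.
For B, 0.318 mm/year × 17246 years = 5484.2 mm.

5484.2 mm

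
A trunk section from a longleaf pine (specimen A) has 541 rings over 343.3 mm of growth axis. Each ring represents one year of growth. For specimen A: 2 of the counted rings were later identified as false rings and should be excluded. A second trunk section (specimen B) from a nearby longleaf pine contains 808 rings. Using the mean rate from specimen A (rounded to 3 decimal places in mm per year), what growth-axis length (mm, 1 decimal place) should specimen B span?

514.7 mm

Specimen A: after corrections the count is 541 − 2 = 539 rings.
A: Mean rate = 343.3 mm / 539 years ≈ 0.637 mm per year.
B's length ≈ 0.637 × 808 = 514.7 mm.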